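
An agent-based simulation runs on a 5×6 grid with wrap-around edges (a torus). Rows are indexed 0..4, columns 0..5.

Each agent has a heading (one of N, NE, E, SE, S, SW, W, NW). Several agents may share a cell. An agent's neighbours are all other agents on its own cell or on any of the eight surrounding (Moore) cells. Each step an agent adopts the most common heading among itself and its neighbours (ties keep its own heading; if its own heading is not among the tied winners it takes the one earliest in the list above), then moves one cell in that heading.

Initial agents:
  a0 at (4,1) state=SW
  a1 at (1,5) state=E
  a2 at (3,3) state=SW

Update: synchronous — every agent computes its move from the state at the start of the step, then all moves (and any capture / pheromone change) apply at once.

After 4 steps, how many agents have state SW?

2

t=1: a0@(0,0):SW a1@(1,0):E a2@(4,2):SW
t=2: a0@(1,5):SW a1@(1,1):E a2@(0,1):SW
t=3: a0@(2,4):SW a1@(1,2):E a2@(1,0):SW
t=4: a0@(3,3):SW a1@(1,3):E a2@(2,5):SW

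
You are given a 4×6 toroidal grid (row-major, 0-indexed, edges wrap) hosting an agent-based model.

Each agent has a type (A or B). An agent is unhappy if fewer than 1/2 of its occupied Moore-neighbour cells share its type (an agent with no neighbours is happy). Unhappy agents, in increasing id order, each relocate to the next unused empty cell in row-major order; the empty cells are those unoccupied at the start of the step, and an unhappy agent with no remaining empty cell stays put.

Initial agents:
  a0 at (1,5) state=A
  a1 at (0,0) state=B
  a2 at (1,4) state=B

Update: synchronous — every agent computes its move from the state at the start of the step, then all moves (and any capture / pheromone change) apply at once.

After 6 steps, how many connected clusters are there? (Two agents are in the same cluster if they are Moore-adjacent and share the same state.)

t=1: a0@(0,1):A a1@(0,2):B a2@(0,3):B
t=2: a0@(0,0):A a1@(0,2):B a2@(0,3):B
t=3: (unchanged — steady state)

2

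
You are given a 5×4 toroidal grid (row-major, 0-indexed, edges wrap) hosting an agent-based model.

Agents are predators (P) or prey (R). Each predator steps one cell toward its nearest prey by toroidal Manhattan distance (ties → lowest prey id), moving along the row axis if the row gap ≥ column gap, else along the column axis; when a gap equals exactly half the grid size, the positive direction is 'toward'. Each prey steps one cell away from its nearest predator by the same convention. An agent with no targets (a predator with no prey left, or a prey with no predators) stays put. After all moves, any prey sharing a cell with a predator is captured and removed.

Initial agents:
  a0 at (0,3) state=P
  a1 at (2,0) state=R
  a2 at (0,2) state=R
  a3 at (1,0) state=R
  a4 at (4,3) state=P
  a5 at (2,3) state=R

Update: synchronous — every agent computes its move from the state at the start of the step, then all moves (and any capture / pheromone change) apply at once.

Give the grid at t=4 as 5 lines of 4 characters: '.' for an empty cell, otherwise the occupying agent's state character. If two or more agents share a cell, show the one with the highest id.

t=1: a0@(0,2):P a1@(3,0):R a2@(0,1):R a3@(2,0):R a4@(0,3):P a5@(3,3):R
t=2: a0@(0,1):P a1@(2,0):R a3@(3,0):R a4@(0,0):P a5@(2,3):R
t=3: a0@(1,1):P a1@(3,0):R a3@(2,0):R a4@(1,0):P a5@(3,3):R
t=4: a0@(2,1):P a1@(4,0):R a3@(3,0):R a4@(2,0):P a5@(4,3):R

....
....
PP..
R...
R..R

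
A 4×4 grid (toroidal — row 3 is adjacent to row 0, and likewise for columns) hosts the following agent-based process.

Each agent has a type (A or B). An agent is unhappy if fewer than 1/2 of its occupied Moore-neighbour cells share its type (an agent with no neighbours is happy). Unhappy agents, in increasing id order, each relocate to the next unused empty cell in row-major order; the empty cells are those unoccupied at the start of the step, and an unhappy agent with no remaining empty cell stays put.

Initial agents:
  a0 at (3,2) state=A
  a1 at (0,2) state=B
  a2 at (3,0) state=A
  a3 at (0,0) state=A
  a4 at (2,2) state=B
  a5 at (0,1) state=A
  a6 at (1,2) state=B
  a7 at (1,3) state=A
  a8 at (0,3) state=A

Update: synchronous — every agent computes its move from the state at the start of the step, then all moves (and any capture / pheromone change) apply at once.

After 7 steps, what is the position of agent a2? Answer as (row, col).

(3, 0)

t=1: a0@(3,2):A a1@(1,0):B a2@(3,0):A a3@(0,0):A a4@(1,1):B a5@(0,1):A a6@(2,0):B a7@(2,1):A a8@(0,3):A
t=2: a0@(3,2):A a1@(0,2):B a2@(3,0):A a3@(0,0):A a4@(1,2):B a5@(0,1):A a6@(2,0):B a7@(1,3):A a8@(0,3):A
t=3: a0@(3,2):A a1@(1,0):B a2@(3,0):A a3@(0,0):A a4@(1,1):B a5@(0,1):A a6@(2,1):B a7@(2,2):A a8@(0,3):A
t=4: a0@(3,2):A a1@(0,2):B a2@(3,0):A a3@(0,0):A a4@(1,2):B a5@(0,1):A a6@(1,3):B a7@(2,0):A a8@(0,3):A
t=5: a0@(3,2):A a1@(1,0):B a2@(3,0):A a3@(0,0):A a4@(1,2):B a5@(0,1):A a6@(1,1):B a7@(2,0):A a8@(0,3):A
t=6: a0@(3,2):A a1@(0,2):B a2@(3,0):A a3@(0,0):A a4@(1,3):B a5@(0,1):A a6@(2,1):B a7@(2,2):A a8@(0,3):A
t=7: a0@(3,2):A a1@(1,0):B a2@(3,0):A a3@(0,0):A a4@(1,1):B a5@(0,1):A a6@(1,2):B a7@(2,0):A a8@(0,3):A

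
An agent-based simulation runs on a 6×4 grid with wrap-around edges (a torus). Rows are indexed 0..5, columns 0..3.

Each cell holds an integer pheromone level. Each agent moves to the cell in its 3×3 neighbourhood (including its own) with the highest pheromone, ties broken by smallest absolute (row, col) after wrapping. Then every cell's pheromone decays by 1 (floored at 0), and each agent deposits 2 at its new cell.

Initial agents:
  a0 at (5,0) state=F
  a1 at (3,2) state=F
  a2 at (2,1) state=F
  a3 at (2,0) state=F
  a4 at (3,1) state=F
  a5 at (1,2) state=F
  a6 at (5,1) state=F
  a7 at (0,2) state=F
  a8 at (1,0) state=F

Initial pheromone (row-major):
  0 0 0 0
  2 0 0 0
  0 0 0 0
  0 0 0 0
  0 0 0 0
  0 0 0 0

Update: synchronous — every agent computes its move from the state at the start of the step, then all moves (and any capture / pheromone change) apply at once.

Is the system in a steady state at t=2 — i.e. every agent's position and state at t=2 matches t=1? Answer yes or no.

no

t=1: a0@(0,0) a1@(2,1) a2@(1,0) a3@(1,0) a4@(2,0) a5@(0,1) a6@(0,0) a7@(0,1) a8@(1,0) | pheromone: 4 4 0 0 / 7 0 0 0 / 2 2 0 0 / 0 0 0 0 / 0 0 0 0 / 0 0 0 0
t=2: a0@(1,0) a1@(1,0) a2@(1,0) a3@(1,0) a4@(1,0) a5@(1,0) a6@(1,0) a7@(1,0) a8@(1,0) | pheromone: 3 3 0 0 / 24 0 0 0 / 1 1 0 0 / 0 0 0 0 / 0 0 0 0 / 0 0 0 0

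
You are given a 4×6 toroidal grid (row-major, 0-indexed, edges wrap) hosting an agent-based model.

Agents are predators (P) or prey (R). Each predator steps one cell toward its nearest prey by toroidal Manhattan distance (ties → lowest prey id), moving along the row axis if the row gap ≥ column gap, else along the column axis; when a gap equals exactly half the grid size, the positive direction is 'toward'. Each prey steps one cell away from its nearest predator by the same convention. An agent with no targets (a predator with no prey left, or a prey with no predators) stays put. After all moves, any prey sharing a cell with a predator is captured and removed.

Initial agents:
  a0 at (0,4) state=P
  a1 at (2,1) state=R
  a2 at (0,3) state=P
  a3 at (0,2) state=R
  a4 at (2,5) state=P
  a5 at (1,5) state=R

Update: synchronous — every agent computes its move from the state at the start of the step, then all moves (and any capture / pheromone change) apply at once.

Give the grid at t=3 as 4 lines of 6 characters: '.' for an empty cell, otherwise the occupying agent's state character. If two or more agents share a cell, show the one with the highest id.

t=1: a0@(0,3):P a1@(2,2):R a2@(0,2):P a3@(0,1):R a4@(1,5):P a5@(0,5):R
t=2: a0@(0,2):P a1@(1,2):R a2@(0,1):P a3@(0,0):R a4@(0,5):P a5@(3,5):R
t=3: a0@(1,2):P a1@(2,2):R a2@(0,0):P a3@(0,5):R a4@(0,0):P a5@(2,5):R

P....R
..P...
..R..R
......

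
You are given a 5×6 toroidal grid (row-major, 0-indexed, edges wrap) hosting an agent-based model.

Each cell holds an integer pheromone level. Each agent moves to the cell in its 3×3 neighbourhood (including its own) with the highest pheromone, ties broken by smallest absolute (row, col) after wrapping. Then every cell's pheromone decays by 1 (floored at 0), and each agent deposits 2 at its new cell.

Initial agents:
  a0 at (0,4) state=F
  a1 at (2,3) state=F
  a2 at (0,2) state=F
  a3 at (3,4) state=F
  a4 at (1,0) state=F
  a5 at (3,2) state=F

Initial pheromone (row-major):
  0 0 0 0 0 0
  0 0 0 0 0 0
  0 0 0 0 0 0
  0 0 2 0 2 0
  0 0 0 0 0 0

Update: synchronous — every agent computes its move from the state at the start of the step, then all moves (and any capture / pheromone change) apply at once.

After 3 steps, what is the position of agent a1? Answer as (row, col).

(3, 2)

t=1: a0@(0,3) a1@(3,2) a2@(0,1) a3@(3,4) a4@(0,0) a5@(3,2) | pheromone: 2 2 0 2 0 0 / 0 0 0 0 0 0 / 0 0 0 0 0 0 / 0 0 5 0 3 0 / 0 0 0 0 0 0
t=2: a0@(0,3) a1@(3,2) a2@(0,0) a3@(3,4) a4@(0,0) a5@(3,2) | pheromone: 5 1 0 3 0 0 / 0 0 0 0 0 0 / 0 0 0 0 0 0 / 0 0 8 0 4 0 / 0 0 0 0 0 0
t=3: a0@(0,3) a1@(3,2) a2@(0,0) a3@(3,4) a4@(0,0) a5@(3,2) | pheromone: 8 0 0 4 0 0 / 0 0 0 0 0 0 / 0 0 0 0 0 0 / 0 0 11 0 5 0 / 0 0 0 0 0 0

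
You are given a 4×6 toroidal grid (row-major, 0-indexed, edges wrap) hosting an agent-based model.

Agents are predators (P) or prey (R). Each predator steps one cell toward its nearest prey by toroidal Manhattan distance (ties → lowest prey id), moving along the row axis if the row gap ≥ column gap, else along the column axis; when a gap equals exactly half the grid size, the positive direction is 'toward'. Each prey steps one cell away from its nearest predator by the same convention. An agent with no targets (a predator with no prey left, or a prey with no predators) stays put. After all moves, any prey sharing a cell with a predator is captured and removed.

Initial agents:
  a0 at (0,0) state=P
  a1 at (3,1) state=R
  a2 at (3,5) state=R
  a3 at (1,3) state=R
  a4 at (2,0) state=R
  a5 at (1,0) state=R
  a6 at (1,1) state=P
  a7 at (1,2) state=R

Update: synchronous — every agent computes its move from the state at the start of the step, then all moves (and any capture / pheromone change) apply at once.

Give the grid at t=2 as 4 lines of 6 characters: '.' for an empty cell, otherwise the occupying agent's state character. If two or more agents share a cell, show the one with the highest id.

......
..RR..
P.....
RR...R

t=1: a0@(1,0):P a1@(2,1):R a2@(2,5):R a3@(1,4):R a5@(2,0):R a6@(1,0):P a7@(1,3):R
t=2: a0@(2,0):P a1@(3,1):R a2@(3,5):R a3@(1,3):R a5@(3,0):R a6@(2,0):P a7@(1,2):R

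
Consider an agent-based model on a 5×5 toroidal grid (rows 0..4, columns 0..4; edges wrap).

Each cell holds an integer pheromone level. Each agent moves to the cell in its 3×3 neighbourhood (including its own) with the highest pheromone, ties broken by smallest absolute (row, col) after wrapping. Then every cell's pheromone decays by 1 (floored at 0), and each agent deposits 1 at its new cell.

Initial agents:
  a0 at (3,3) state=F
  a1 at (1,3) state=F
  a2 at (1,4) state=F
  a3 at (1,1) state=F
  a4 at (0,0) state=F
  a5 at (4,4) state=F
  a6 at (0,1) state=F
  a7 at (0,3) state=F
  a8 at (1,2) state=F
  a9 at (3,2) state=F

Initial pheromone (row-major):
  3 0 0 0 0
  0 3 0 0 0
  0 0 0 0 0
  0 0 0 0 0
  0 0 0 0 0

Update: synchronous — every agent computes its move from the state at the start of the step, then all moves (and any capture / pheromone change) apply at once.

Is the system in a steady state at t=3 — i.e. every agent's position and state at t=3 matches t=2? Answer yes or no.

no

t=1: a0@(2,2) a1@(0,2) a2@(0,0) a3@(0,0) a4@(0,0) a5@(0,0) a6@(0,0) a7@(0,2) a8@(1,1) a9@(2,1) | pheromone: 7 0 2 0 0 / 0 3 0 0 0 / 0 1 1 0 0 / 0 0 0 0 0 / 0 0 0 0 0
t=2: a0@(1,1) a1@(1,1) a2@(0,0) a3@(0,0) a4@(0,0) a5@(0,0) a6@(0,0) a7@(1,1) a8@(0,0) a9@(1,1) | pheromone: 12 0 1 0 0 / 0 6 0 0 0 / 0 0 0 0 0 / 0 0 0 0 0 / 0 0 0 0 0
t=3: a0@(0,0) a1@(0,0) a2@(0,0) a3@(0,0) a4@(0,0) a5@(0,0) a6@(0,0) a7@(0,0) a8@(0,0) a9@(0,0) | pheromone: 21 0 0 0 0 / 0 5 0 0 0 / 0 0 0 0 0 / 0 0 0 0 0 / 0 0 0 0 0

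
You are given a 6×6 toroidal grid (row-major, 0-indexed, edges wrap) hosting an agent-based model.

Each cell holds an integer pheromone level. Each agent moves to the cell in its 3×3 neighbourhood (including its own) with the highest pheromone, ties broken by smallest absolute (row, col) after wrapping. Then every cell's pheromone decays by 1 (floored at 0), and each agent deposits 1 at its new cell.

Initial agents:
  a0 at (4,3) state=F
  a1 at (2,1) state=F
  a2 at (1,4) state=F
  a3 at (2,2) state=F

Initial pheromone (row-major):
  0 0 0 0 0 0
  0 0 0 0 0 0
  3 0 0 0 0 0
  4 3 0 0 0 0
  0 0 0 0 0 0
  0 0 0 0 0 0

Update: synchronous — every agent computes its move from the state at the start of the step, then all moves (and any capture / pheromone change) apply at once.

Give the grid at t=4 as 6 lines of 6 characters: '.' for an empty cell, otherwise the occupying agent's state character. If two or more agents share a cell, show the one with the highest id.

t=1: a0@(3,2) a1@(3,0) a2@(0,3) a3@(3,1) | pheromone: 0 0 0 1 0 0 / 0 0 0 0 0 0 / 2 0 0 0 0 0 / 4 3 1 0 0 0 / 0 0 0 0 0 0 / 0 0 0 0 0 0
t=2: a0@(3,1) a1@(3,0) a2@(0,3) a3@(3,0) | pheromone: 0 0 0 1 0 0 / 0 0 0 0 0 0 / 1 0 0 0 0 0 / 5 3 0 0 0 0 / 0 0 0 0 0 0 / 0 0 0 0 0 0
t=3: a0@(3,0) a1@(3,0) a2@(0,3) a3@(3,0) | pheromone: 0 0 0 1 0 0 / 0 0 0 0 0 0 / 0 0 0 0 0 0 / 7 2 0 0 0 0 / 0 0 0 0 0 0 / 0 0 0 0 0 0
t=4: a0@(3,0) a1@(3,0) a2@(0,3) a3@(3,0) | pheromone: 0 0 0 1 0 0 / 0 0 0 0 0 0 / 0 0 0 0 0 0 / 9 1 0 0 0 0 / 0 0 0 0 0 0 / 0 0 0 0 0 0

...F..
......
......
F.....
......
......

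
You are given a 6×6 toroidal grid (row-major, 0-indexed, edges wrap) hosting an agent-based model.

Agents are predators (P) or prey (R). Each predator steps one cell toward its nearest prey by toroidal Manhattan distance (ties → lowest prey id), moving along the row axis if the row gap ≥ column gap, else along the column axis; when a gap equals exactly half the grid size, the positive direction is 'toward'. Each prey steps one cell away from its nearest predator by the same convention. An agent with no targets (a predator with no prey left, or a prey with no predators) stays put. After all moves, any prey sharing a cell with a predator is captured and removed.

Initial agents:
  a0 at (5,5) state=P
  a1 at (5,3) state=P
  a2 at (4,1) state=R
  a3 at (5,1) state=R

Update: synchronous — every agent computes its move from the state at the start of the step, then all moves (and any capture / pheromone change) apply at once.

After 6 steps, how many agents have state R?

1

t=1: a0@(5,0):P a1@(5,2):P a2@(4,2):R
t=2: a0@(5,1):P a1@(4,2):P a2@(3,2):R
t=3: a0@(4,1):P a1@(3,2):P a2@(2,2):R
t=4: a0@(3,1):P a1@(2,2):P a2@(1,2):R
t=5: a0@(2,1):P a1@(1,2):P a2@(0,2):R
t=6: a0@(1,1):P a1@(0,2):P a2@(5,2):R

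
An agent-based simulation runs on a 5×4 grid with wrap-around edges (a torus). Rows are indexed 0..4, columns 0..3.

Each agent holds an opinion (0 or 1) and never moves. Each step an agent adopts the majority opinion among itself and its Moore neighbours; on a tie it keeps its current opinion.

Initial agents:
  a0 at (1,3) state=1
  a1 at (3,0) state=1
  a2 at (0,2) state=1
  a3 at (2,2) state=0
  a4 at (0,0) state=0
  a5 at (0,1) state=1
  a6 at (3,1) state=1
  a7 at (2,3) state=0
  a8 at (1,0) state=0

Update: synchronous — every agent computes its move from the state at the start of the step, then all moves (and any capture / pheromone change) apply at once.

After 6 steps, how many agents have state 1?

t=1: a0@(1,3):0 a1@(3,0):1 a2@(0,2):1 a3@(2,2):0 a4@(0,0):0 a5@(0,1):1 a6@(3,1):1 a7@(2,3):0 a8@(1,0):0
t=2: (unchanged — steady state)

4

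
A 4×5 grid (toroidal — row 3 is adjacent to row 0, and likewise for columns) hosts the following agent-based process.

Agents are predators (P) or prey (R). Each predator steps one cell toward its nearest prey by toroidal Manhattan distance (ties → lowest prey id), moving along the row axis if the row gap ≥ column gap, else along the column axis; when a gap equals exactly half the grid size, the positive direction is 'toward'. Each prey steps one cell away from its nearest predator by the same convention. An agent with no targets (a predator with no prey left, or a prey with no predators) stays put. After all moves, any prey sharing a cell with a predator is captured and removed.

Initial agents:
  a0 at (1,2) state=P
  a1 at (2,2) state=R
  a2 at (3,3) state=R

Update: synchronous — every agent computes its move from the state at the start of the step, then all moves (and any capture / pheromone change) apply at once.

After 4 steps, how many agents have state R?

t=1: a0@(2,2):P a1@(3,2):R a2@(2,3):R
t=2: a0@(3,2):P a1@(0,2):R a2@(2,4):R
t=3: a0@(0,2):P a1@(1,2):R a2@(2,0):R
t=4: a0@(1,2):P a1@(2,2):R a2@(1,0):R

2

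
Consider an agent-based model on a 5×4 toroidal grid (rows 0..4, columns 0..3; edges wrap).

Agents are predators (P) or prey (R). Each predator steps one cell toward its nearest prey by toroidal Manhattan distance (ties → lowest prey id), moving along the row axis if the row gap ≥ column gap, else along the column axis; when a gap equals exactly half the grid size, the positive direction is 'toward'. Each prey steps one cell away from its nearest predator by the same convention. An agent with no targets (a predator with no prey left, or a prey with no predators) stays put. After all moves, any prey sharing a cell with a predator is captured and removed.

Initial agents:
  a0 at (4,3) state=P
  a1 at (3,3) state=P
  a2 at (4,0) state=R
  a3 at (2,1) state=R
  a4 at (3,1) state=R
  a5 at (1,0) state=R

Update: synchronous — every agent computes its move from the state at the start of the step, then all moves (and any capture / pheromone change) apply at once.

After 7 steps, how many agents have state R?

t=1: a0@(4,0):P a1@(4,3):P a2@(4,1):R a3@(2,0):R a4@(3,0):R a5@(2,0):R
t=2: a0@(4,1):P a1@(4,0):P a2@(4,2):R a3@(1,0):R a4@(2,0):R a5@(1,0):R
t=3: a0@(4,2):P a1@(4,1):P a2@(4,3):R a3@(2,0):R a4@(1,0):R a5@(2,0):R
t=4: a0@(4,3):P a1@(4,2):P a2@(4,0):R a3@(1,0):R a4@(2,0):R a5@(1,0):R
t=5: a0@(4,0):P a1@(4,3):P a2@(4,1):R a3@(2,0):R a4@(1,0):R a5@(2,0):R
t=6: a0@(4,1):P a1@(4,0):P a2@(4,2):R a3@(1,0):R a4@(2,0):R a5@(1,0):R
t=7: a0@(4,2):P a1@(4,1):P a2@(4,3):R a3@(2,0):R a4@(1,0):R a5@(2,0):R

4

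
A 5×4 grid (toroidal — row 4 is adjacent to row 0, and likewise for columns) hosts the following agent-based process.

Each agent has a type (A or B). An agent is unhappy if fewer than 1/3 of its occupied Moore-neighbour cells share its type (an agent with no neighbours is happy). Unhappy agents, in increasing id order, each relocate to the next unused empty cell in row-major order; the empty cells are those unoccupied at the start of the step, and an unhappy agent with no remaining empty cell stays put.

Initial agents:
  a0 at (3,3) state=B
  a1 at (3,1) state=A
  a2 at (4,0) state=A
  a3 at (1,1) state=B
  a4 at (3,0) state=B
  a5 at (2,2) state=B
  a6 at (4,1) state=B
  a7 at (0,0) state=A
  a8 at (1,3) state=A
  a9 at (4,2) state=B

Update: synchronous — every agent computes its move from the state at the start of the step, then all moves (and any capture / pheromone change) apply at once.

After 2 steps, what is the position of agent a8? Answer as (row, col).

(1, 3)

t=1: a0@(3,3):B a1@(0,1):A a2@(4,0):A a3@(1,1):B a4@(3,0):B a5@(2,2):B a6@(4,1):B a7@(0,0):A a8@(1,3):A a9@(4,2):B
t=2: (unchanged — steady state)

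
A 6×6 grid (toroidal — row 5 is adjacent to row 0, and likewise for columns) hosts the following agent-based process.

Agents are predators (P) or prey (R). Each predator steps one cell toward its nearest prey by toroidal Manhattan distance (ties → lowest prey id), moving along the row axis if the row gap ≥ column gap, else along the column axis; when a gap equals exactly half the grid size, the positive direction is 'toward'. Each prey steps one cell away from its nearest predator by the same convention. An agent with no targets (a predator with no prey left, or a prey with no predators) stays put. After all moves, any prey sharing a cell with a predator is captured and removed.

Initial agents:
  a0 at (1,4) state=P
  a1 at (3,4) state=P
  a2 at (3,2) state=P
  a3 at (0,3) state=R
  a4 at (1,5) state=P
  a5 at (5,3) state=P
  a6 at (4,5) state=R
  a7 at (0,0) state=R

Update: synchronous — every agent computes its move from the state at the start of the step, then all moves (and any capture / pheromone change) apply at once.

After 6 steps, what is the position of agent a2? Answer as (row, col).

(1, 0)

t=1: a0@(0,4):P a1@(4,4):P a2@(4,2):P a3@(1,3):R a4@(0,5):P a5@(0,3):P a6@(5,5):R a7@(5,0):R
t=2: a0@(1,4):P a1@(5,4):P a2@(4,1):P a3@(2,3):R a4@(5,5):P a5@(1,3):P a6@(4,5):R a7@(4,0):R
t=3: a0@(2,4):P a1@(4,4):P a2@(4,0):P a3@(3,3):R a4@(4,5):P a5@(2,3):P a6@(3,5):R
t=4: a0@(3,4):P a1@(3,4):P a2@(3,0):P a3@(4,3):R a4@(3,5):P a5@(3,3):P a6@(2,5):R
t=5: a0@(4,4):P a1@(4,4):P a2@(2,0):P a3@(5,3):R a4@(2,5):P a5@(4,3):P a6@(1,5):R
t=6: a0@(5,4):P a1@(5,4):P a2@(1,0):P a3@(0,3):R a4@(1,5):P a5@(5,3):P a6@(0,5):R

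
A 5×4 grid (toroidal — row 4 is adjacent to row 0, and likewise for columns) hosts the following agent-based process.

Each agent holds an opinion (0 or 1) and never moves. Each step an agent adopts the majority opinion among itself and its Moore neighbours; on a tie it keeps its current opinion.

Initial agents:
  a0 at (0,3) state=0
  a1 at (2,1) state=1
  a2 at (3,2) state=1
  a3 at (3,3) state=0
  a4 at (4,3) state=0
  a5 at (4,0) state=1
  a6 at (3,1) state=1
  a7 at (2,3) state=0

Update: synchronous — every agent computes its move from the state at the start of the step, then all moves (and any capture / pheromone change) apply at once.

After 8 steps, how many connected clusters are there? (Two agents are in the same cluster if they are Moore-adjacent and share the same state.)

t=1: a0@(0,3):0 a1@(2,1):1 a2@(3,2):1 a3@(3,3):0 a4@(4,3):0 a5@(4,0):0 a6@(3,1):1 a7@(2,3):0
t=2: (unchanged — steady state)

2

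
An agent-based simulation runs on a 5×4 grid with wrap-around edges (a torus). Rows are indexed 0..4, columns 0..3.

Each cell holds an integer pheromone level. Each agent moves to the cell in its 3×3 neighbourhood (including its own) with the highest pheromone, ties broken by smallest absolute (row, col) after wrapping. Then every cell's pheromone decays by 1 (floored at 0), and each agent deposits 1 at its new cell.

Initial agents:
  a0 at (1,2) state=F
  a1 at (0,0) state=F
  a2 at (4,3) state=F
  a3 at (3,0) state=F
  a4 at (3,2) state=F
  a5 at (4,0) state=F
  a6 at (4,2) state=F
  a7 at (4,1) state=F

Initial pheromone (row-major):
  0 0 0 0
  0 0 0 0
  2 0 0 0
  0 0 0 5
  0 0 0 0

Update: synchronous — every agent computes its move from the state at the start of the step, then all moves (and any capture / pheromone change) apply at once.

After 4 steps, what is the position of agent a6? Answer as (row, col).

(3, 3)

t=1: a0@(0,1) a1@(0,0) a2@(3,3) a3@(3,3) a4@(3,3) a5@(3,3) a6@(3,3) a7@(0,0) | pheromone: 2 1 0 0 / 0 0 0 0 / 1 0 0 0 / 0 0 0 9 / 0 0 0 0
t=2: a0@(0,0) a1@(0,0) a2@(3,3) a3@(3,3) a4@(3,3) a5@(3,3) a6@(3,3) a7@(0,0) | pheromone: 4 0 0 0 / 0 0 0 0 / 0 0 0 0 / 0 0 0 13 / 0 0 0 0
t=3: a0@(0,0) a1@(0,0) a2@(3,3) a3@(3,3) a4@(3,3) a5@(3,3) a6@(3,3) a7@(0,0) | pheromone: 6 0 0 0 / 0 0 0 0 / 0 0 0 0 / 0 0 0 17 / 0 0 0 0
t=4: a0@(0,0) a1@(0,0) a2@(3,3) a3@(3,3) a4@(3,3) a5@(3,3) a6@(3,3) a7@(0,0) | pheromone: 8 0 0 0 / 0 0 0 0 / 0 0 0 0 / 0 0 0 21 / 0 0 0 0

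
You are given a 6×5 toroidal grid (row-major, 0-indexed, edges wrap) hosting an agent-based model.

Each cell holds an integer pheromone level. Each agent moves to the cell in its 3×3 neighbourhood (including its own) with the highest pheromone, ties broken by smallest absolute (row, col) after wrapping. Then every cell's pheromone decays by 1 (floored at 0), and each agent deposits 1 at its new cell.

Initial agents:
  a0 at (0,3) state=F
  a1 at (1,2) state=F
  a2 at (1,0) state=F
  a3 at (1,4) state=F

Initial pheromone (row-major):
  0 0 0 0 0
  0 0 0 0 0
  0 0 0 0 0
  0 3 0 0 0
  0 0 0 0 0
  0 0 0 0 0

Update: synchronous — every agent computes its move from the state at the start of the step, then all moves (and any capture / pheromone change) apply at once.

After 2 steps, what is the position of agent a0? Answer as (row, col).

(0, 1)

t=1: a0@(0,2) a1@(0,1) a2@(0,0) a3@(0,0) | pheromone: 2 1 1 0 0 / 0 0 0 0 0 / 0 0 0 0 0 / 0 2 0 0 0 / 0 0 0 0 0 / 0 0 0 0 0
t=2: a0@(0,1) a1@(0,0) a2@(0,0) a3@(0,0) | pheromone: 4 1 0 0 0 / 0 0 0 0 0 / 0 0 0 0 0 / 0 1 0 0 0 / 0 0 0 0 0 / 0 0 0 0 0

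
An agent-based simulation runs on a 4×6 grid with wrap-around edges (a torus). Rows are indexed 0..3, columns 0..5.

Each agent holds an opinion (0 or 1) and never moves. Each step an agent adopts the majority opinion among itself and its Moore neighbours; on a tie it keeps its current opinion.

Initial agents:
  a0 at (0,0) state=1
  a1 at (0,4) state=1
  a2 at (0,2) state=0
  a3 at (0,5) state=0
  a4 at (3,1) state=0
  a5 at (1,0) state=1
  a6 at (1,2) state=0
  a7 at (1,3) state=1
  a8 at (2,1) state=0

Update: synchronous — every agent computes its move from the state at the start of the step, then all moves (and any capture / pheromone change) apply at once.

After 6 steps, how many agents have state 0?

t=1: a0@(0,0):1 a1@(0,4):1 a2@(0,2):0 a3@(0,5):1 a4@(3,1):0 a5@(1,0):1 a6@(1,2):0 a7@(1,3):1 a8@(2,1):0
t=2: (unchanged — steady state)

4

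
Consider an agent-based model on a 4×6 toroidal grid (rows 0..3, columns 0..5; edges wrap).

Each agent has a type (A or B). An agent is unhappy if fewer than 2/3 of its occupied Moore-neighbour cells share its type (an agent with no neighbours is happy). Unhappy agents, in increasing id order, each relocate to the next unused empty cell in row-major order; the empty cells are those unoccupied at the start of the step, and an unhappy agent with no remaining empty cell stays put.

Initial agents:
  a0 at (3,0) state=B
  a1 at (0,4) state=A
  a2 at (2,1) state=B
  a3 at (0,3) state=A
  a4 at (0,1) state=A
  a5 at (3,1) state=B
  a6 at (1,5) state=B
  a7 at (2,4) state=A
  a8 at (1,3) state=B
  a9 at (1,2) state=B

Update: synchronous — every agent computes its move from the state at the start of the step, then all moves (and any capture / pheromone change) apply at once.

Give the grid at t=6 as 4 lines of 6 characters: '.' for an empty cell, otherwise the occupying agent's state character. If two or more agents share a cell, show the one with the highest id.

...A..
BB.ABA
BBAB..
......

t=1: a0@(3,0):B a1@(0,0):A a2@(2,1):B a3@(0,2):A a4@(0,5):A a5@(3,1):B a6@(1,0):B a7@(1,1):A a8@(1,4):B a9@(2,0):B
t=2: a0@(0,1):B a1@(0,3):A a2@(2,1):B a3@(0,4):A a4@(1,2):A a5@(1,3):B a6@(1,5):B a7@(2,2):A a8@(2,3):B a9@(2,0):B
t=3: a0@(0,0):B a1@(0,3):A a2@(0,2):B a3@(0,5):A a4@(1,0):A a5@(1,1):B a6@(1,4):B a7@(2,4):A a8@(2,5):B a9@(2,0):B
t=4: a0@(0,1):B a1@(0,4):A a2@(1,2):B a3@(1,3):A a4@(1,5):A a5@(1,1):B a6@(2,1):B a7@(2,2):A a8@(2,3):B a9@(2,0):B
t=5: a0@(0,1):B a1@(0,4):A a2@(1,2):B a3@(0,0):A a4@(0,2):A a5@(1,1):B a6@(2,1):B a7@(0,3):A a8@(0,5):B a9@(2,0):B
t=6: a0@(1,0):B a1@(1,3):A a2@(1,4):B a3@(1,5):A a4@(2,2):A a5@(1,1):B a6@(2,1):B a7@(0,3):A a8@(2,3):B a9@(2,0):B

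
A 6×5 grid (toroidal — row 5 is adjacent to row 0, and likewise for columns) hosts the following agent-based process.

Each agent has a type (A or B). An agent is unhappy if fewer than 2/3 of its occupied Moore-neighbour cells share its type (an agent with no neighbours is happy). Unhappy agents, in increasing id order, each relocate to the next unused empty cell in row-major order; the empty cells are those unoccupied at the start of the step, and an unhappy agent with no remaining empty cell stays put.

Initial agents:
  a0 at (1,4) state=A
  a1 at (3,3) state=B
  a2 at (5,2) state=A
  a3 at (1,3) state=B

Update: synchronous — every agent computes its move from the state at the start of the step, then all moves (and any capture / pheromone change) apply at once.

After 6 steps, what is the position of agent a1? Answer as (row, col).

(3, 3)

t=1: a0@(0,0):A a1@(3,3):B a2@(5,2):A a3@(0,1):B
t=2: a0@(0,2):A a1@(3,3):B a2@(0,3):A a3@(0,4):B
t=3: a0@(0,2):A a1@(3,3):B a2@(0,0):A a3@(0,1):B
t=4: a0@(0,3):A a1@(3,3):B a2@(0,4):A a3@(1,0):B
t=5: a0@(0,3):A a1@(3,3):B a2@(0,0):A a3@(0,1):B
t=6: a0@(0,3):A a1@(3,3):B a2@(0,2):A a3@(0,4):B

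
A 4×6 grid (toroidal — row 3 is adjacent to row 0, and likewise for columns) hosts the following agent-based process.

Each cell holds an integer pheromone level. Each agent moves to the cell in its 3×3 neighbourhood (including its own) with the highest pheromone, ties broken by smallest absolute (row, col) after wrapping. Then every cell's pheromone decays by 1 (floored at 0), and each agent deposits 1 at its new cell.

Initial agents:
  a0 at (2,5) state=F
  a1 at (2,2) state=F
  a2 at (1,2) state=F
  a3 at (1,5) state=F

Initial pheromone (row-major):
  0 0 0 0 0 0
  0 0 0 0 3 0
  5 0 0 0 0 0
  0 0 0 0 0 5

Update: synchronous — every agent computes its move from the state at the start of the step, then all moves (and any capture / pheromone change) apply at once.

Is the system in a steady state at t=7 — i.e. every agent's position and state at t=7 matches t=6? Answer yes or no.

t=1: a0@(2,0) a1@(1,1) a2@(0,1) a3@(2,0) | pheromone: 0 1 0 0 0 0 / 0 1 0 0 2 0 / 6 0 0 0 0 0 / 0 0 0 0 0 4
t=2: a0@(2,0) a1@(2,0) a2@(0,1) a3@(2,0) | pheromone: 0 1 0 0 0 0 / 0 0 0 0 1 0 / 8 0 0 0 0 0 / 0 0 0 0 0 3
t=3: a0@(2,0) a1@(2,0) a2@(0,1) a3@(2,0) | pheromone: 0 1 0 0 0 0 / 0 0 0 0 0 0 / 10 0 0 0 0 0 / 0 0 0 0 0 2
t=4: a0@(2,0) a1@(2,0) a2@(0,1) a3@(2,0) | pheromone: 0 1 0 0 0 0 / 0 0 0 0 0 0 / 12 0 0 0 0 0 / 0 0 0 0 0 1
t=5: a0@(2,0) a1@(2,0) a2@(0,1) a3@(2,0) | pheromone: 0 1 0 0 0 0 / 0 0 0 0 0 0 / 14 0 0 0 0 0 / 0 0 0 0 0 0
t=6: a0@(2,0) a1@(2,0) a2@(0,1) a3@(2,0) | pheromone: 0 1 0 0 0 0 / 0 0 0 0 0 0 / 16 0 0 0 0 0 / 0 0 0 0 0 0
t=7: a0@(2,0) a1@(2,0) a2@(0,1) a3@(2,0) | pheromone: 0 1 0 0 0 0 / 0 0 0 0 0 0 / 18 0 0 0 0 0 / 0 0 0 0 0 0

yes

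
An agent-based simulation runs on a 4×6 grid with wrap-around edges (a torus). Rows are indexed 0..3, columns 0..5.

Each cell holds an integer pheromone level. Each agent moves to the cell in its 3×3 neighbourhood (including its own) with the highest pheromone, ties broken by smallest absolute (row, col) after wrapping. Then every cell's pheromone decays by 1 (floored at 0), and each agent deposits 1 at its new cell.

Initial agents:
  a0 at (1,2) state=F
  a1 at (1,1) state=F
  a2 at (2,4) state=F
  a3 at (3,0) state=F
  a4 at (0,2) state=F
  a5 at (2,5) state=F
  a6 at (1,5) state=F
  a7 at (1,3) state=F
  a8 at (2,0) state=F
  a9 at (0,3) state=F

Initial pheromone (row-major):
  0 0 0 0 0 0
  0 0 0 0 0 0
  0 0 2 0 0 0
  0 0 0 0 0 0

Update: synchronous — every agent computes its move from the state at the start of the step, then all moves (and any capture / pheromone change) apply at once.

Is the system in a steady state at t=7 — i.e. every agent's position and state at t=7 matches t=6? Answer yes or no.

t=1: a0@(2,2) a1@(2,2) a2@(1,3) a3@(0,0) a4@(0,1) a5@(1,0) a6@(0,0) a7@(2,2) a8@(1,0) a9@(0,2) | pheromone: 2 1 1 0 0 0 / 2 0 0 1 0 0 / 0 0 4 0 0 0 / 0 0 0 0 0 0
t=2: a0@(2,2) a1@(2,2) a2@(2,2) a3@(0,0) a4@(0,0) a5@(0,0) a6@(0,0) a7@(2,2) a8@(0,0) a9@(0,1) | pheromone: 6 1 0 0 0 0 / 1 0 0 0 0 0 / 0 0 7 0 0 0 / 0 0 0 0 0 0
t=3: a0@(2,2) a1@(2,2) a2@(2,2) a3@(0,0) a4@(0,0) a5@(0,0) a6@(0,0) a7@(2,2) a8@(0,0) a9@(0,0) | pheromone: 11 0 0 0 0 0 / 0 0 0 0 0 0 / 0 0 10 0 0 0 / 0 0 0 0 0 0
t=4: a0@(2,2) a1@(2,2) a2@(2,2) a3@(0,0) a4@(0,0) a5@(0,0) a6@(0,0) a7@(2,2) a8@(0,0) a9@(0,0) | pheromone: 16 0 0 0 0 0 / 0 0 0 0 0 0 / 0 0 13 0 0 0 / 0 0 0 0 0 0
t=5: a0@(2,2) a1@(2,2) a2@(2,2) a3@(0,0) a4@(0,0) a5@(0,0) a6@(0,0) a7@(2,2) a8@(0,0) a9@(0,0) | pheromone: 21 0 0 0 0 0 / 0 0 0 0 0 0 / 0 0 16 0 0 0 / 0 0 0 0 0 0
t=6: a0@(2,2) a1@(2,2) a2@(2,2) a3@(0,0) a4@(0,0) a5@(0,0) a6@(0,0) a7@(2,2) a8@(0,0) a9@(0,0) | pheromone: 26 0 0 0 0 0 / 0 0 0 0 0 0 / 0 0 19 0 0 0 / 0 0 0 0 0 0
t=7: a0@(2,2) a1@(2,2) a2@(2,2) a3@(0,0) a4@(0,0) a5@(0,0) a6@(0,0) a7@(2,2) a8@(0,0) a9@(0,0) | pheromone: 31 0 0 0 0 0 / 0 0 0 0 0 0 / 0 0 22 0 0 0 / 0 0 0 0 0 0

yes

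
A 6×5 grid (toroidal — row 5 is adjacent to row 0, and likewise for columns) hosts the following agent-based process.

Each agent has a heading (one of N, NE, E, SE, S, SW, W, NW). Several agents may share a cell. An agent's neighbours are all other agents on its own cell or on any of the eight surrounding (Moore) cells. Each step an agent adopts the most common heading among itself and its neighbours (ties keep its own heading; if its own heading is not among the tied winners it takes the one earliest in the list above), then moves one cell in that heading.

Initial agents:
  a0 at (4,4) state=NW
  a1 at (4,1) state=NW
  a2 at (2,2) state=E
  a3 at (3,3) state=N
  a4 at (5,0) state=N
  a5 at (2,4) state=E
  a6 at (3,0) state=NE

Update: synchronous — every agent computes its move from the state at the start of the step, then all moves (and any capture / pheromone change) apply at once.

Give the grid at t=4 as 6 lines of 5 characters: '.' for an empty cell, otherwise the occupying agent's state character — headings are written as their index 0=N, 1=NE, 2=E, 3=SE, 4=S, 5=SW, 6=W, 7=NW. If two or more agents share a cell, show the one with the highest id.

t=1: a0@(3,4):N a1@(3,0):NW a2@(2,3):E a3@(3,4):E a4@(4,4):NW a5@(2,0):E a6@(2,4):NW
t=2: a0@(3,0):E a1@(2,4):NW a2@(2,4):E a3@(3,0):E a4@(3,3):NW a5@(2,1):E a6@(2,0):E
t=3: a0@(3,1):E a1@(2,0):E a2@(2,0):E a3@(3,1):E a4@(2,2):NW a5@(2,2):E a6@(2,1):E
t=4: a0@(3,2):E a1@(2,1):E a2@(2,1):E a3@(3,2):E a4@(2,3):E a5@(2,3):E a6@(2,2):E

.....
.....
.222.
..2..
.....
.....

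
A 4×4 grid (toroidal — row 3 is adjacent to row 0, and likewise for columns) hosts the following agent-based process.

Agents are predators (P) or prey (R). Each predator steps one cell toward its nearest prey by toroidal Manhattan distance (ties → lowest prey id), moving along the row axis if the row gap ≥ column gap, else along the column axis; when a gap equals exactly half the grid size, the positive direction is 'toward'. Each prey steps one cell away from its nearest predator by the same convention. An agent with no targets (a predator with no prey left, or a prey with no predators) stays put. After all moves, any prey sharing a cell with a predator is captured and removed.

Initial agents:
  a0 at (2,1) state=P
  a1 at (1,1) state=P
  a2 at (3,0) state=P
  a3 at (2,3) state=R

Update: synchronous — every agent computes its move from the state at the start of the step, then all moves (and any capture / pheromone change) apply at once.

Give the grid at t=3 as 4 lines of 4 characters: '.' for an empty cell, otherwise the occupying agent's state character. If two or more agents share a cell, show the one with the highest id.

....
..P.
P.P.
....

t=1: a0@(2,2):P a1@(1,2):P a2@(2,0):P
t=2: (unchanged — steady state)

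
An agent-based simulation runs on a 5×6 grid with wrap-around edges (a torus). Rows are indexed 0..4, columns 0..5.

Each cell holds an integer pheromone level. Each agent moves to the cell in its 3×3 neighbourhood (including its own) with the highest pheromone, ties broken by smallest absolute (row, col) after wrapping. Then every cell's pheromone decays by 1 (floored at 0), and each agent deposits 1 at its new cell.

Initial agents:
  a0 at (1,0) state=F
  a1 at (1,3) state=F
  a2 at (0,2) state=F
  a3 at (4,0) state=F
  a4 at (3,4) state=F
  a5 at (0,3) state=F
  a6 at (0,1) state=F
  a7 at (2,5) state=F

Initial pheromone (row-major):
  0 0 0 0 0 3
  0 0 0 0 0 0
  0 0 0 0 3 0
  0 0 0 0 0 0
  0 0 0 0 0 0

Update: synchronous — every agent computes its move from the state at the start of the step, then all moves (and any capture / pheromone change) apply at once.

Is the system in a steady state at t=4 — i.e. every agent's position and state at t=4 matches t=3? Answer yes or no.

no

t=1: a0@(0,5) a1@(2,4) a2@(0,1) a3@(0,5) a4@(2,4) a5@(0,2) a6@(0,0) a7@(2,4) | pheromone: 1 1 1 0 0 4 / 0 0 0 0 0 0 / 0 0 0 0 5 0 / 0 0 0 0 0 0 / 0 0 0 0 0 0
t=2: a0@(0,5) a1@(2,4) a2@(0,0) a3@(0,5) a4@(2,4) a5@(0,1) a6@(0,5) a7@(2,4) | pheromone: 1 1 0 0 0 6 / 0 0 0 0 0 0 / 0 0 0 0 7 0 / 0 0 0 0 0 0 / 0 0 0 0 0 0
t=3: a0@(0,5) a1@(2,4) a2@(0,5) a3@(0,5) a4@(2,4) a5@(0,0) a6@(0,5) a7@(2,4) | pheromone: 1 0 0 0 0 9 / 0 0 0 0 0 0 / 0 0 0 0 9 0 / 0 0 0 0 0 0 / 0 0 0 0 0 0
t=4: a0@(0,5) a1@(2,4) a2@(0,5) a3@(0,5) a4@(2,4) a5@(0,5) a6@(0,5) a7@(2,4) | pheromone: 0 0 0 0 0 13 / 0 0 0 0 0 0 / 0 0 0 0 11 0 / 0 0 0 0 0 0 / 0 0 0 0 0 0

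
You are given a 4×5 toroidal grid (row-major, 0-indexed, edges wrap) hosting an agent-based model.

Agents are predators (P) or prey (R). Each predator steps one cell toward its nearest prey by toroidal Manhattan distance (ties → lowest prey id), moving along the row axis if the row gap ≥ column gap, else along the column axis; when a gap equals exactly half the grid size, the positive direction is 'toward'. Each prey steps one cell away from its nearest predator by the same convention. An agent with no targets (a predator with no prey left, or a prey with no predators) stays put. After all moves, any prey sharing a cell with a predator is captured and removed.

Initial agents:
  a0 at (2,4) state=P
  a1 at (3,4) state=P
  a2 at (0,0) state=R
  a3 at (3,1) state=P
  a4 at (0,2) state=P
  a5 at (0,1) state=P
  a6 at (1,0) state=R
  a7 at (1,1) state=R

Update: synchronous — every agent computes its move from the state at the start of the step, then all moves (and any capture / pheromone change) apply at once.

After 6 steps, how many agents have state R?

t=1: a0@(1,4):P a1@(0,4):P a3@(0,1):P a4@(0,1):P a5@(0,0):P a7@(2,1):R
t=2: a0@(1,0):P a1@(1,4):P a3@(1,1):P a4@(1,1):P a5@(1,0):P
t=3: (unchanged — steady state)

0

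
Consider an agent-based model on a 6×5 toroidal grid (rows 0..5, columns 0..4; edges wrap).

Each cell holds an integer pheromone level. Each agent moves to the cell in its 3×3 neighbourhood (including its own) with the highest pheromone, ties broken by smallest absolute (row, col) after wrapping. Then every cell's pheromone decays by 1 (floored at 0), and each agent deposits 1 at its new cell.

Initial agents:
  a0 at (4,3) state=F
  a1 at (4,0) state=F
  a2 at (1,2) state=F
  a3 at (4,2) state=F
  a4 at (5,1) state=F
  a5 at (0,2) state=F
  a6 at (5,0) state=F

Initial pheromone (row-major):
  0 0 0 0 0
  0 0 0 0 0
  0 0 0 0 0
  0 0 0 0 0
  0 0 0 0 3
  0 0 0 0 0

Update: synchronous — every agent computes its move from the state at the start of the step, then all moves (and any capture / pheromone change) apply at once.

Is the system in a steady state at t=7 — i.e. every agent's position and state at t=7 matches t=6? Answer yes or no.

t=1: a0@(4,4) a1@(4,4) a2@(0,1) a3@(3,1) a4@(0,0) a5@(0,1) a6@(4,4) | pheromone: 1 2 0 0 0 / 0 0 0 0 0 / 0 0 0 0 0 / 0 1 0 0 0 / 0 0 0 0 5 / 0 0 0 0 0
t=2: a0@(4,4) a1@(4,4) a2@(0,1) a3@(3,1) a4@(0,1) a5@(0,1) a6@(4,4) | pheromone: 0 4 0 0 0 / 0 0 0 0 0 / 0 0 0 0 0 / 0 1 0 0 0 / 0 0 0 0 7 / 0 0 0 0 0
t=3: a0@(4,4) a1@(4,4) a2@(0,1) a3@(3,1) a4@(0,1) a5@(0,1) a6@(4,4) | pheromone: 0 6 0 0 0 / 0 0 0 0 0 / 0 0 0 0 0 / 0 1 0 0 0 / 0 0 0 0 9 / 0 0 0 0 0
t=4: a0@(4,4) a1@(4,4) a2@(0,1) a3@(3,1) a4@(0,1) a5@(0,1) a6@(4,4) | pheromone: 0 8 0 0 0 / 0 0 0 0 0 / 0 0 0 0 0 / 0 1 0 0 0 / 0 0 0 0 11 / 0 0 0 0 0
t=5: a0@(4,4) a1@(4,4) a2@(0,1) a3@(3,1) a4@(0,1) a5@(0,1) a6@(4,4) | pheromone: 0 10 0 0 0 / 0 0 0 0 0 / 0 0 0 0 0 / 0 1 0 0 0 / 0 0 0 0 13 / 0 0 0 0 0
t=6: a0@(4,4) a1@(4,4) a2@(0,1) a3@(3,1) a4@(0,1) a5@(0,1) a6@(4,4) | pheromone: 0 12 0 0 0 / 0 0 0 0 0 / 0 0 0 0 0 / 0 1 0 0 0 / 0 0 0 0 15 / 0 0 0 0 0
t=7: a0@(4,4) a1@(4,4) a2@(0,1) a3@(3,1) a4@(0,1) a5@(0,1) a6@(4,4) | pheromone: 0 14 0 0 0 / 0 0 0 0 0 / 0 0 0 0 0 / 0 1 0 0 0 / 0 0 0 0 17 / 0 0 0 0 0

yes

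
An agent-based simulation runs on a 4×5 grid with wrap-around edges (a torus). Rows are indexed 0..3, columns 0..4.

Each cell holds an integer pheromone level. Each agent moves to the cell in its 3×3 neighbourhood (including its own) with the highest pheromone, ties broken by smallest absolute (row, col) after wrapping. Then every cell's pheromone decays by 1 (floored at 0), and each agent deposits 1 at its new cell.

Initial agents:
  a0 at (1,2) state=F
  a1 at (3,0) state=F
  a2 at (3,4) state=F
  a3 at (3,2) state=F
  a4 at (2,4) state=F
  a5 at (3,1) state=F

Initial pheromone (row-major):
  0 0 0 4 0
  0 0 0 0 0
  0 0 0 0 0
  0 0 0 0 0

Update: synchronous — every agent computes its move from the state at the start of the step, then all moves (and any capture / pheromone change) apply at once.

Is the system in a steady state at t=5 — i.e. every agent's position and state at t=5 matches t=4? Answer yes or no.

t=1: a0@(0,3) a1@(0,0) a2@(0,3) a3@(0,3) a4@(1,0) a5@(0,0) | pheromone: 2 0 0 6 0 / 1 0 0 0 0 / 0 0 0 0 0 / 0 0 0 0 0
t=2: a0@(0,3) a1@(0,0) a2@(0,3) a3@(0,3) a4@(0,0) a5@(0,0) | pheromone: 4 0 0 8 0 / 0 0 0 0 0 / 0 0 0 0 0 / 0 0 0 0 0
t=3: a0@(0,3) a1@(0,0) a2@(0,3) a3@(0,3) a4@(0,0) a5@(0,0) | pheromone: 6 0 0 10 0 / 0 0 0 0 0 / 0 0 0 0 0 / 0 0 0 0 0
t=4: a0@(0,3) a1@(0,0) a2@(0,3) a3@(0,3) a4@(0,0) a5@(0,0) | pheromone: 8 0 0 12 0 / 0 0 0 0 0 / 0 0 0 0 0 / 0 0 0 0 0
t=5: a0@(0,3) a1@(0,0) a2@(0,3) a3@(0,3) a4@(0,0) a5@(0,0) | pheromone: 10 0 0 14 0 / 0 0 0 0 0 / 0 0 0 0 0 / 0 0 0 0 0

yes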